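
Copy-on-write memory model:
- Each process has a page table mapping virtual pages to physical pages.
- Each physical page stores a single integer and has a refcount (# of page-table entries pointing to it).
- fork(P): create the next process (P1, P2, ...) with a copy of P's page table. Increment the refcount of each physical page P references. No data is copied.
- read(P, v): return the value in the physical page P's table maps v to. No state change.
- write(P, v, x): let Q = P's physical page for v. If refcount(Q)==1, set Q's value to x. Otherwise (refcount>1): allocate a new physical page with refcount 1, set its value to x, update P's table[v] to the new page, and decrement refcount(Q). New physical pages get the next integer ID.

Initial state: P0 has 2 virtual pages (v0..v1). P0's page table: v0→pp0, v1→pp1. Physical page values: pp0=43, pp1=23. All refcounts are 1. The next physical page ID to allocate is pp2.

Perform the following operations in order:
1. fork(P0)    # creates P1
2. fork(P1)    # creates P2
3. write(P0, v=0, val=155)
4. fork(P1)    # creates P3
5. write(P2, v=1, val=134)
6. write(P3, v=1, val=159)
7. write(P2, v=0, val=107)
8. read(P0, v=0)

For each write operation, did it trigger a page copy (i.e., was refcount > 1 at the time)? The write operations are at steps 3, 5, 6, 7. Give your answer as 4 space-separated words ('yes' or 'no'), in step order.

Op 1: fork(P0) -> P1. 2 ppages; refcounts: pp0:2 pp1:2
Op 2: fork(P1) -> P2. 2 ppages; refcounts: pp0:3 pp1:3
Op 3: write(P0, v0, 155). refcount(pp0)=3>1 -> COPY to pp2. 3 ppages; refcounts: pp0:2 pp1:3 pp2:1
Op 4: fork(P1) -> P3. 3 ppages; refcounts: pp0:3 pp1:4 pp2:1
Op 5: write(P2, v1, 134). refcount(pp1)=4>1 -> COPY to pp3. 4 ppages; refcounts: pp0:3 pp1:3 pp2:1 pp3:1
Op 6: write(P3, v1, 159). refcount(pp1)=3>1 -> COPY to pp4. 5 ppages; refcounts: pp0:3 pp1:2 pp2:1 pp3:1 pp4:1
Op 7: write(P2, v0, 107). refcount(pp0)=3>1 -> COPY to pp5. 6 ppages; refcounts: pp0:2 pp1:2 pp2:1 pp3:1 pp4:1 pp5:1
Op 8: read(P0, v0) -> 155. No state change.

yes yes yes yes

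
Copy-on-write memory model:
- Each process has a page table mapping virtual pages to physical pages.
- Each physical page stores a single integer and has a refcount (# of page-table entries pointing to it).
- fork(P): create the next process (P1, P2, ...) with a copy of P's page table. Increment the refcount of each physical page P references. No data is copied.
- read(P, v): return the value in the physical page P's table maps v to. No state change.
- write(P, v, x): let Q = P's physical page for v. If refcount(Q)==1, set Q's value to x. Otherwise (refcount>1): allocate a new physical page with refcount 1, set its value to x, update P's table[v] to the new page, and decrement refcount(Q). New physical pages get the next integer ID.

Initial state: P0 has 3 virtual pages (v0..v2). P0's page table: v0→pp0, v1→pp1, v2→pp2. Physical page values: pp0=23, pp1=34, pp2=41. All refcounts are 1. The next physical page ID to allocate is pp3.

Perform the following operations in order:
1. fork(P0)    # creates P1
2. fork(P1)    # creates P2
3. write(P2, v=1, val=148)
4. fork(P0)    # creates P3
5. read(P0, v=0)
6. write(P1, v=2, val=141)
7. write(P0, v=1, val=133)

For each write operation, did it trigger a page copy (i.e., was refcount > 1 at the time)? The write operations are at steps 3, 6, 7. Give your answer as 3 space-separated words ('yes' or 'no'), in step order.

Op 1: fork(P0) -> P1. 3 ppages; refcounts: pp0:2 pp1:2 pp2:2
Op 2: fork(P1) -> P2. 3 ppages; refcounts: pp0:3 pp1:3 pp2:3
Op 3: write(P2, v1, 148). refcount(pp1)=3>1 -> COPY to pp3. 4 ppages; refcounts: pp0:3 pp1:2 pp2:3 pp3:1
Op 4: fork(P0) -> P3. 4 ppages; refcounts: pp0:4 pp1:3 pp2:4 pp3:1
Op 5: read(P0, v0) -> 23. No state change.
Op 6: write(P1, v2, 141). refcount(pp2)=4>1 -> COPY to pp4. 5 ppages; refcounts: pp0:4 pp1:3 pp2:3 pp3:1 pp4:1
Op 7: write(P0, v1, 133). refcount(pp1)=3>1 -> COPY to pp5. 6 ppages; refcounts: pp0:4 pp1:2 pp2:3 pp3:1 pp4:1 pp5:1

yes yes yes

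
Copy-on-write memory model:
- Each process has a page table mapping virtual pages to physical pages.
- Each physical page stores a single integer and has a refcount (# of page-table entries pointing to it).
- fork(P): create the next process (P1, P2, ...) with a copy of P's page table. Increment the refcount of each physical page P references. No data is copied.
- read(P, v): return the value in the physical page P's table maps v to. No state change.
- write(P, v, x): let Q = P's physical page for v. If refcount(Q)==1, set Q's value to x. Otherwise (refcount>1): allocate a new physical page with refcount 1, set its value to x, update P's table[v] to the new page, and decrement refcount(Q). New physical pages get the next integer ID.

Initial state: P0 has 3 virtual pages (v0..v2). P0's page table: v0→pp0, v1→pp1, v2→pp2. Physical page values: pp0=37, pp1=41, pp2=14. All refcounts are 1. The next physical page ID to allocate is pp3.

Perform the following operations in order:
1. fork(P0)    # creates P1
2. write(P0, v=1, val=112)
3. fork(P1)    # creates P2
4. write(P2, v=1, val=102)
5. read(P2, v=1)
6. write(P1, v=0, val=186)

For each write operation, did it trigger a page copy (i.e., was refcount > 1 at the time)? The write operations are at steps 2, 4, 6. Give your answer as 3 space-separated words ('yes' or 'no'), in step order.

Op 1: fork(P0) -> P1. 3 ppages; refcounts: pp0:2 pp1:2 pp2:2
Op 2: write(P0, v1, 112). refcount(pp1)=2>1 -> COPY to pp3. 4 ppages; refcounts: pp0:2 pp1:1 pp2:2 pp3:1
Op 3: fork(P1) -> P2. 4 ppages; refcounts: pp0:3 pp1:2 pp2:3 pp3:1
Op 4: write(P2, v1, 102). refcount(pp1)=2>1 -> COPY to pp4. 5 ppages; refcounts: pp0:3 pp1:1 pp2:3 pp3:1 pp4:1
Op 5: read(P2, v1) -> 102. No state change.
Op 6: write(P1, v0, 186). refcount(pp0)=3>1 -> COPY to pp5. 6 ppages; refcounts: pp0:2 pp1:1 pp2:3 pp3:1 pp4:1 pp5:1

yes yes yes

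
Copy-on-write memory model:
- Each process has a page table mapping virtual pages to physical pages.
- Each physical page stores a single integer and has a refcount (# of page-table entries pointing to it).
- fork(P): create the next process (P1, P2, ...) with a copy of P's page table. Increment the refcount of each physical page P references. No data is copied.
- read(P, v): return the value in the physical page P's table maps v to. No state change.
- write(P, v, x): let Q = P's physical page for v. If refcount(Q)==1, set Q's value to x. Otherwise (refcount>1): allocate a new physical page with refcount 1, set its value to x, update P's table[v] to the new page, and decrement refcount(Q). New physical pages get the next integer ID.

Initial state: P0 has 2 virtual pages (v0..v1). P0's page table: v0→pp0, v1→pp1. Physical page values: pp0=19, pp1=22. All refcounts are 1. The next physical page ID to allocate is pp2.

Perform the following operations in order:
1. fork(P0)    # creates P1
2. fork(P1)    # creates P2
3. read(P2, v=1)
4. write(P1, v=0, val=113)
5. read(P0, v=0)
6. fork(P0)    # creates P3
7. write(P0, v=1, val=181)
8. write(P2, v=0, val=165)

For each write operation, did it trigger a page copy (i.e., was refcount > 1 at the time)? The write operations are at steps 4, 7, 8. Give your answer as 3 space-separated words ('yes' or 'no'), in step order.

Op 1: fork(P0) -> P1. 2 ppages; refcounts: pp0:2 pp1:2
Op 2: fork(P1) -> P2. 2 ppages; refcounts: pp0:3 pp1:3
Op 3: read(P2, v1) -> 22. No state change.
Op 4: write(P1, v0, 113). refcount(pp0)=3>1 -> COPY to pp2. 3 ppages; refcounts: pp0:2 pp1:3 pp2:1
Op 5: read(P0, v0) -> 19. No state change.
Op 6: fork(P0) -> P3. 3 ppages; refcounts: pp0:3 pp1:4 pp2:1
Op 7: write(P0, v1, 181). refcount(pp1)=4>1 -> COPY to pp3. 4 ppages; refcounts: pp0:3 pp1:3 pp2:1 pp3:1
Op 8: write(P2, v0, 165). refcount(pp0)=3>1 -> COPY to pp4. 5 ppages; refcounts: pp0:2 pp1:3 pp2:1 pp3:1 pp4:1

yes yes yes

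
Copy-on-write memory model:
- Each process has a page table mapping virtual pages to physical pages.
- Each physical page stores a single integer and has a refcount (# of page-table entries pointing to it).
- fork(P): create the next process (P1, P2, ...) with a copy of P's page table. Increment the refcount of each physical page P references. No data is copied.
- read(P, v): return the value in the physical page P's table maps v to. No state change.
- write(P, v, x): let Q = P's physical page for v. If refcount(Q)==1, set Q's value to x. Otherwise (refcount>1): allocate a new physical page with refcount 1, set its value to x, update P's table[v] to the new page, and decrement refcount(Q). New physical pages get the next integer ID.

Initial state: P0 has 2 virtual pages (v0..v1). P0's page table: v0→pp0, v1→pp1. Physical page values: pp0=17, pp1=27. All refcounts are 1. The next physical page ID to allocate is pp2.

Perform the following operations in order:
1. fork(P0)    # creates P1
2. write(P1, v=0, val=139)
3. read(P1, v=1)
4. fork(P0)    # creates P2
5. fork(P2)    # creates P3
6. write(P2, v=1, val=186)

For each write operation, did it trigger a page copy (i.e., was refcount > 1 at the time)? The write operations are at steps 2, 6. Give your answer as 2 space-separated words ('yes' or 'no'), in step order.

Op 1: fork(P0) -> P1. 2 ppages; refcounts: pp0:2 pp1:2
Op 2: write(P1, v0, 139). refcount(pp0)=2>1 -> COPY to pp2. 3 ppages; refcounts: pp0:1 pp1:2 pp2:1
Op 3: read(P1, v1) -> 27. No state change.
Op 4: fork(P0) -> P2. 3 ppages; refcounts: pp0:2 pp1:3 pp2:1
Op 5: fork(P2) -> P3. 3 ppages; refcounts: pp0:3 pp1:4 pp2:1
Op 6: write(P2, v1, 186). refcount(pp1)=4>1 -> COPY to pp3. 4 ppages; refcounts: pp0:3 pp1:3 pp2:1 pp3:1

yes yes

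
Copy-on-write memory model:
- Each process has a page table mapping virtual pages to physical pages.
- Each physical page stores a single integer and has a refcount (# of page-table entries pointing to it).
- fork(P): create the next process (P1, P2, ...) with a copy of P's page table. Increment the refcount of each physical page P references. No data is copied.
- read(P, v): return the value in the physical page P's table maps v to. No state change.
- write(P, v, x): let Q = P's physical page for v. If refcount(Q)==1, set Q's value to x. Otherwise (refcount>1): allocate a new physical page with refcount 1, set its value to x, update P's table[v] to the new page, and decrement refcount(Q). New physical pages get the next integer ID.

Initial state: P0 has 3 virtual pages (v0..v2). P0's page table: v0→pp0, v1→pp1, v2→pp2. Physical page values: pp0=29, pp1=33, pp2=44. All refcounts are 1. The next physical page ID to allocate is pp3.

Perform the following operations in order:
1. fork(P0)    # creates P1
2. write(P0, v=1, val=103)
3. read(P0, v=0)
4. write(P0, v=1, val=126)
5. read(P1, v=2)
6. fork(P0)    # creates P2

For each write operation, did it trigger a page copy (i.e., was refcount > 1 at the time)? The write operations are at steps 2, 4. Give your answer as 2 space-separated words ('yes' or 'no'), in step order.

Op 1: fork(P0) -> P1. 3 ppages; refcounts: pp0:2 pp1:2 pp2:2
Op 2: write(P0, v1, 103). refcount(pp1)=2>1 -> COPY to pp3. 4 ppages; refcounts: pp0:2 pp1:1 pp2:2 pp3:1
Op 3: read(P0, v0) -> 29. No state change.
Op 4: write(P0, v1, 126). refcount(pp3)=1 -> write in place. 4 ppages; refcounts: pp0:2 pp1:1 pp2:2 pp3:1
Op 5: read(P1, v2) -> 44. No state change.
Op 6: fork(P0) -> P2. 4 ppages; refcounts: pp0:3 pp1:1 pp2:3 pp3:2

yes no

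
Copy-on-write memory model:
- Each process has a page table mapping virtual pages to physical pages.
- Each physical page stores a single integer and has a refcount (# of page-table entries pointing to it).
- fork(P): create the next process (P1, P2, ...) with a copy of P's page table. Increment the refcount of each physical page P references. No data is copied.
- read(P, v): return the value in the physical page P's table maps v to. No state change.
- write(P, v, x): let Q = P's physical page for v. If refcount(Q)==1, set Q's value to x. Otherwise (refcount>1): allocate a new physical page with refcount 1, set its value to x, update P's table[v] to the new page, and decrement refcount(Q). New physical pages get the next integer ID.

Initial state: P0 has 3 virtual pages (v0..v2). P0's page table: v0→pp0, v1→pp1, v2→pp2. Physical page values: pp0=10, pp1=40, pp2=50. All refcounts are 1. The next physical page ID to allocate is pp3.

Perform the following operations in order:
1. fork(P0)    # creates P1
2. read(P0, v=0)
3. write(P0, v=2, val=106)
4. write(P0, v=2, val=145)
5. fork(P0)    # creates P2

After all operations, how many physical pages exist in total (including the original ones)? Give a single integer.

Answer: 4

Derivation:
Op 1: fork(P0) -> P1. 3 ppages; refcounts: pp0:2 pp1:2 pp2:2
Op 2: read(P0, v0) -> 10. No state change.
Op 3: write(P0, v2, 106). refcount(pp2)=2>1 -> COPY to pp3. 4 ppages; refcounts: pp0:2 pp1:2 pp2:1 pp3:1
Op 4: write(P0, v2, 145). refcount(pp3)=1 -> write in place. 4 ppages; refcounts: pp0:2 pp1:2 pp2:1 pp3:1
Op 5: fork(P0) -> P2. 4 ppages; refcounts: pp0:3 pp1:3 pp2:1 pp3:2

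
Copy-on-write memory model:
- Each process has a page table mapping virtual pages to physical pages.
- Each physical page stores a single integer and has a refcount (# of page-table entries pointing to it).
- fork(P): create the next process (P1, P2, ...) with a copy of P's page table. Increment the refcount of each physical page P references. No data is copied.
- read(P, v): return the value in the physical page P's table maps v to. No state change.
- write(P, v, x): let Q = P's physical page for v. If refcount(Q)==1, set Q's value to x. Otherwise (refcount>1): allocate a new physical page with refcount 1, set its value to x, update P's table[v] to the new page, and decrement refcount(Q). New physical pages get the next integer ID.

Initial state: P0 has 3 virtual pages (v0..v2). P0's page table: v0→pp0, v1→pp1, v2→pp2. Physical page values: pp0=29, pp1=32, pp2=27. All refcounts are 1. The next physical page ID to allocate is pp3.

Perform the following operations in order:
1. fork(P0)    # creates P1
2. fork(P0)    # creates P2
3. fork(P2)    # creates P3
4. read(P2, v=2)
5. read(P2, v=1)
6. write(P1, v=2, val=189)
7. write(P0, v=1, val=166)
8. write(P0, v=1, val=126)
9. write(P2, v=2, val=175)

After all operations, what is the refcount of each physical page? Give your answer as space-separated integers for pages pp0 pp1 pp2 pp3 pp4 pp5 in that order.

Op 1: fork(P0) -> P1. 3 ppages; refcounts: pp0:2 pp1:2 pp2:2
Op 2: fork(P0) -> P2. 3 ppages; refcounts: pp0:3 pp1:3 pp2:3
Op 3: fork(P2) -> P3. 3 ppages; refcounts: pp0:4 pp1:4 pp2:4
Op 4: read(P2, v2) -> 27. No state change.
Op 5: read(P2, v1) -> 32. No state change.
Op 6: write(P1, v2, 189). refcount(pp2)=4>1 -> COPY to pp3. 4 ppages; refcounts: pp0:4 pp1:4 pp2:3 pp3:1
Op 7: write(P0, v1, 166). refcount(pp1)=4>1 -> COPY to pp4. 5 ppages; refcounts: pp0:4 pp1:3 pp2:3 pp3:1 pp4:1
Op 8: write(P0, v1, 126). refcount(pp4)=1 -> write in place. 5 ppages; refcounts: pp0:4 pp1:3 pp2:3 pp3:1 pp4:1
Op 9: write(P2, v2, 175). refcount(pp2)=3>1 -> COPY to pp5. 6 ppages; refcounts: pp0:4 pp1:3 pp2:2 pp3:1 pp4:1 pp5:1

Answer: 4 3 2 1 1 1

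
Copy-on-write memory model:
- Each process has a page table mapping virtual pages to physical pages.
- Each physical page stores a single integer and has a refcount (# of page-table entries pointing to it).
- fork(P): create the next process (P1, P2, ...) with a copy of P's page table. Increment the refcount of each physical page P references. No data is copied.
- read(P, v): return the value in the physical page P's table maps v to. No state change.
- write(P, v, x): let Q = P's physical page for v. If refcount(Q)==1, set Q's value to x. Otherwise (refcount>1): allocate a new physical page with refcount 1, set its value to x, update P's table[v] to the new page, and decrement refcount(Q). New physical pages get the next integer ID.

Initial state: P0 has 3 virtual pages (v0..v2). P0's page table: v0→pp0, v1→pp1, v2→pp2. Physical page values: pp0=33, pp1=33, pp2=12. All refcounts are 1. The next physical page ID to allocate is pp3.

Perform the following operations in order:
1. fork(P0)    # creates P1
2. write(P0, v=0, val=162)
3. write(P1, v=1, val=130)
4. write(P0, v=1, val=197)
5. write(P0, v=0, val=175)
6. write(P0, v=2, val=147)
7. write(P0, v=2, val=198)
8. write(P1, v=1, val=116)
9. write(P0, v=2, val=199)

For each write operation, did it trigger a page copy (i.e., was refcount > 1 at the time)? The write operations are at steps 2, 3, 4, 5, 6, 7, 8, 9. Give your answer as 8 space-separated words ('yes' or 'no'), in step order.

Op 1: fork(P0) -> P1. 3 ppages; refcounts: pp0:2 pp1:2 pp2:2
Op 2: write(P0, v0, 162). refcount(pp0)=2>1 -> COPY to pp3. 4 ppages; refcounts: pp0:1 pp1:2 pp2:2 pp3:1
Op 3: write(P1, v1, 130). refcount(pp1)=2>1 -> COPY to pp4. 5 ppages; refcounts: pp0:1 pp1:1 pp2:2 pp3:1 pp4:1
Op 4: write(P0, v1, 197). refcount(pp1)=1 -> write in place. 5 ppages; refcounts: pp0:1 pp1:1 pp2:2 pp3:1 pp4:1
Op 5: write(P0, v0, 175). refcount(pp3)=1 -> write in place. 5 ppages; refcounts: pp0:1 pp1:1 pp2:2 pp3:1 pp4:1
Op 6: write(P0, v2, 147). refcount(pp2)=2>1 -> COPY to pp5. 6 ppages; refcounts: pp0:1 pp1:1 pp2:1 pp3:1 pp4:1 pp5:1
Op 7: write(P0, v2, 198). refcount(pp5)=1 -> write in place. 6 ppages; refcounts: pp0:1 pp1:1 pp2:1 pp3:1 pp4:1 pp5:1
Op 8: write(P1, v1, 116). refcount(pp4)=1 -> write in place. 6 ppages; refcounts: pp0:1 pp1:1 pp2:1 pp3:1 pp4:1 pp5:1
Op 9: write(P0, v2, 199). refcount(pp5)=1 -> write in place. 6 ppages; refcounts: pp0:1 pp1:1 pp2:1 pp3:1 pp4:1 pp5:1

yes yes no no yes no no no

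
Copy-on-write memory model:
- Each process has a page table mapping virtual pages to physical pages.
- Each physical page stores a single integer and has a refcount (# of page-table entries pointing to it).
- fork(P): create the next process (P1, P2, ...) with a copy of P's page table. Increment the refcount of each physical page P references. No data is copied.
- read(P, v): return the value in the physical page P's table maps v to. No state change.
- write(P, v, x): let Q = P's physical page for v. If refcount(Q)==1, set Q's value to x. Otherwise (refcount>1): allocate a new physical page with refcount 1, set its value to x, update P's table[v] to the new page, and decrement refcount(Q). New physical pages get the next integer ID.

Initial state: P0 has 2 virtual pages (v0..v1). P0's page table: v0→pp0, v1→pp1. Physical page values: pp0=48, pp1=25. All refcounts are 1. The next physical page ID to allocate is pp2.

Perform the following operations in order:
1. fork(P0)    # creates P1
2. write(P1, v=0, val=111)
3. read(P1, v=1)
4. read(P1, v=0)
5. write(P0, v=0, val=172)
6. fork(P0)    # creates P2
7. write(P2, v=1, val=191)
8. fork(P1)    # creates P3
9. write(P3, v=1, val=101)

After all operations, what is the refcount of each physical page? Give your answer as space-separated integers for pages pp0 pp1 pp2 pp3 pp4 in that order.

Op 1: fork(P0) -> P1. 2 ppages; refcounts: pp0:2 pp1:2
Op 2: write(P1, v0, 111). refcount(pp0)=2>1 -> COPY to pp2. 3 ppages; refcounts: pp0:1 pp1:2 pp2:1
Op 3: read(P1, v1) -> 25. No state change.
Op 4: read(P1, v0) -> 111. No state change.
Op 5: write(P0, v0, 172). refcount(pp0)=1 -> write in place. 3 ppages; refcounts: pp0:1 pp1:2 pp2:1
Op 6: fork(P0) -> P2. 3 ppages; refcounts: pp0:2 pp1:3 pp2:1
Op 7: write(P2, v1, 191). refcount(pp1)=3>1 -> COPY to pp3. 4 ppages; refcounts: pp0:2 pp1:2 pp2:1 pp3:1
Op 8: fork(P1) -> P3. 4 ppages; refcounts: pp0:2 pp1:3 pp2:2 pp3:1
Op 9: write(P3, v1, 101). refcount(pp1)=3>1 -> COPY to pp4. 5 ppages; refcounts: pp0:2 pp1:2 pp2:2 pp3:1 pp4:1

Answer: 2 2 2 1 1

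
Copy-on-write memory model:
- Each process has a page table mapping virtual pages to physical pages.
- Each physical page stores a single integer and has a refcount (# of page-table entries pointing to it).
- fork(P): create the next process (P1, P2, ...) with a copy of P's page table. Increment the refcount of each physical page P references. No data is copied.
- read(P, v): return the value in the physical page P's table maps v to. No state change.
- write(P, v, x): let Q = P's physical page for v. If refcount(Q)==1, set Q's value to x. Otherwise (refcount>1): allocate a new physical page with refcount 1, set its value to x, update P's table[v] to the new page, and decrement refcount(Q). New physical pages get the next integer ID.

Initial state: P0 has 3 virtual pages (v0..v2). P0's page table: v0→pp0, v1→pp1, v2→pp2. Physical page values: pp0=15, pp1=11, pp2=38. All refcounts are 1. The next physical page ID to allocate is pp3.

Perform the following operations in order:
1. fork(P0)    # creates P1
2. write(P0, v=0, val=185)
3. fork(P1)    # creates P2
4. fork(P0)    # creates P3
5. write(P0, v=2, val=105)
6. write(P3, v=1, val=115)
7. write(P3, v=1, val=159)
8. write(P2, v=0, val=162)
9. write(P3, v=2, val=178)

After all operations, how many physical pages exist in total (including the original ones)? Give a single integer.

Op 1: fork(P0) -> P1. 3 ppages; refcounts: pp0:2 pp1:2 pp2:2
Op 2: write(P0, v0, 185). refcount(pp0)=2>1 -> COPY to pp3. 4 ppages; refcounts: pp0:1 pp1:2 pp2:2 pp3:1
Op 3: fork(P1) -> P2. 4 ppages; refcounts: pp0:2 pp1:3 pp2:3 pp3:1
Op 4: fork(P0) -> P3. 4 ppages; refcounts: pp0:2 pp1:4 pp2:4 pp3:2
Op 5: write(P0, v2, 105). refcount(pp2)=4>1 -> COPY to pp4. 5 ppages; refcounts: pp0:2 pp1:4 pp2:3 pp3:2 pp4:1
Op 6: write(P3, v1, 115). refcount(pp1)=4>1 -> COPY to pp5. 6 ppages; refcounts: pp0:2 pp1:3 pp2:3 pp3:2 pp4:1 pp5:1
Op 7: write(P3, v1, 159). refcount(pp5)=1 -> write in place. 6 ppages; refcounts: pp0:2 pp1:3 pp2:3 pp3:2 pp4:1 pp5:1
Op 8: write(P2, v0, 162). refcount(pp0)=2>1 -> COPY to pp6. 7 ppages; refcounts: pp0:1 pp1:3 pp2:3 pp3:2 pp4:1 pp5:1 pp6:1
Op 9: write(P3, v2, 178). refcount(pp2)=3>1 -> COPY to pp7. 8 ppages; refcounts: pp0:1 pp1:3 pp2:2 pp3:2 pp4:1 pp5:1 pp6:1 pp7:1

Answer: 8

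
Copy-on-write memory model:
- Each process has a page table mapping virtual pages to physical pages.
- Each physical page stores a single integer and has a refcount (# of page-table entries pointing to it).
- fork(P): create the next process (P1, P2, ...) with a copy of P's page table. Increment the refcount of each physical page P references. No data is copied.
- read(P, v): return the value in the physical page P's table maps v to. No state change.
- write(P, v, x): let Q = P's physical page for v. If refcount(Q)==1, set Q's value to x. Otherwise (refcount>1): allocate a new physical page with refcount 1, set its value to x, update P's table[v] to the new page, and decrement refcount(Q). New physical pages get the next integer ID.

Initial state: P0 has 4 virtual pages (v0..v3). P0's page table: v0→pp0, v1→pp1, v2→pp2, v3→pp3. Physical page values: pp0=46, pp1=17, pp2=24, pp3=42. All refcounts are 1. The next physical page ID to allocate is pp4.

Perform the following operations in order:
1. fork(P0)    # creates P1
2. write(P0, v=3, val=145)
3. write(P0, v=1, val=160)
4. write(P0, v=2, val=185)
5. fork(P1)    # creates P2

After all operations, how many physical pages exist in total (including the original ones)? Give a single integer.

Op 1: fork(P0) -> P1. 4 ppages; refcounts: pp0:2 pp1:2 pp2:2 pp3:2
Op 2: write(P0, v3, 145). refcount(pp3)=2>1 -> COPY to pp4. 5 ppages; refcounts: pp0:2 pp1:2 pp2:2 pp3:1 pp4:1
Op 3: write(P0, v1, 160). refcount(pp1)=2>1 -> COPY to pp5. 6 ppages; refcounts: pp0:2 pp1:1 pp2:2 pp3:1 pp4:1 pp5:1
Op 4: write(P0, v2, 185). refcount(pp2)=2>1 -> COPY to pp6. 7 ppages; refcounts: pp0:2 pp1:1 pp2:1 pp3:1 pp4:1 pp5:1 pp6:1
Op 5: fork(P1) -> P2. 7 ppages; refcounts: pp0:3 pp1:2 pp2:2 pp3:2 pp4:1 pp5:1 pp6:1

Answer: 7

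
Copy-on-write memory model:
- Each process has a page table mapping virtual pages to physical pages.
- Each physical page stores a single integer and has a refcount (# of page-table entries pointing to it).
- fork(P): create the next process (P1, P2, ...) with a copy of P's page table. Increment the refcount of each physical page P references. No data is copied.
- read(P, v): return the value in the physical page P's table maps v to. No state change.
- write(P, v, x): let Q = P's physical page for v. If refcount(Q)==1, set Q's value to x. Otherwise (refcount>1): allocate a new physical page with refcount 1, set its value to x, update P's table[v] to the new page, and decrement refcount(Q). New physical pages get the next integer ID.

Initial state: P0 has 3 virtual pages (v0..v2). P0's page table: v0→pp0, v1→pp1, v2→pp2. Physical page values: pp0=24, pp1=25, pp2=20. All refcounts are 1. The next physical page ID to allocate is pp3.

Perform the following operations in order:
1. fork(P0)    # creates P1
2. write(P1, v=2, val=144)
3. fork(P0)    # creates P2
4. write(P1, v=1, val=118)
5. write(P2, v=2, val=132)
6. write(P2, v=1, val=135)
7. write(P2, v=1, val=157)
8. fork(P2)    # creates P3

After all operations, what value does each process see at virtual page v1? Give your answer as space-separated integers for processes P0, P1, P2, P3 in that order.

Answer: 25 118 157 157

Derivation:
Op 1: fork(P0) -> P1. 3 ppages; refcounts: pp0:2 pp1:2 pp2:2
Op 2: write(P1, v2, 144). refcount(pp2)=2>1 -> COPY to pp3. 4 ppages; refcounts: pp0:2 pp1:2 pp2:1 pp3:1
Op 3: fork(P0) -> P2. 4 ppages; refcounts: pp0:3 pp1:3 pp2:2 pp3:1
Op 4: write(P1, v1, 118). refcount(pp1)=3>1 -> COPY to pp4. 5 ppages; refcounts: pp0:3 pp1:2 pp2:2 pp3:1 pp4:1
Op 5: write(P2, v2, 132). refcount(pp2)=2>1 -> COPY to pp5. 6 ppages; refcounts: pp0:3 pp1:2 pp2:1 pp3:1 pp4:1 pp5:1
Op 6: write(P2, v1, 135). refcount(pp1)=2>1 -> COPY to pp6. 7 ppages; refcounts: pp0:3 pp1:1 pp2:1 pp3:1 pp4:1 pp5:1 pp6:1
Op 7: write(P2, v1, 157). refcount(pp6)=1 -> write in place. 7 ppages; refcounts: pp0:3 pp1:1 pp2:1 pp3:1 pp4:1 pp5:1 pp6:1
Op 8: fork(P2) -> P3. 7 ppages; refcounts: pp0:4 pp1:1 pp2:1 pp3:1 pp4:1 pp5:2 pp6:2
P0: v1 -> pp1 = 25
P1: v1 -> pp4 = 118
P2: v1 -> pp6 = 157
P3: v1 -> pp6 = 157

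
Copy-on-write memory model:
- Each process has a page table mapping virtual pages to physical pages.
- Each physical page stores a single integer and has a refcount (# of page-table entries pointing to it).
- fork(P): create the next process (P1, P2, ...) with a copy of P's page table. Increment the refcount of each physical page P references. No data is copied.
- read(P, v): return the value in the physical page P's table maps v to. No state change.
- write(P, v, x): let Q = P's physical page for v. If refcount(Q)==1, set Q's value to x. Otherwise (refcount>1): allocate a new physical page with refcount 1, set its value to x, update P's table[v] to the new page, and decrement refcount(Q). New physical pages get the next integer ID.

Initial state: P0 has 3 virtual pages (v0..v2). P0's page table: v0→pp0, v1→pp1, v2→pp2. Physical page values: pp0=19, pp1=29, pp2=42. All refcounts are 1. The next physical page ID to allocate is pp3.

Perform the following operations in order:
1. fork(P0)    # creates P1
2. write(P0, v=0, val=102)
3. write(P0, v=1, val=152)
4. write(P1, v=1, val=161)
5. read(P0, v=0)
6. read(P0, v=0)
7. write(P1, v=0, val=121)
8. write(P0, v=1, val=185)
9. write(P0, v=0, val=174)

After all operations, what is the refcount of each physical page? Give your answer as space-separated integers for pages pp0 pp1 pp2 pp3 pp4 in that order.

Answer: 1 1 2 1 1

Derivation:
Op 1: fork(P0) -> P1. 3 ppages; refcounts: pp0:2 pp1:2 pp2:2
Op 2: write(P0, v0, 102). refcount(pp0)=2>1 -> COPY to pp3. 4 ppages; refcounts: pp0:1 pp1:2 pp2:2 pp3:1
Op 3: write(P0, v1, 152). refcount(pp1)=2>1 -> COPY to pp4. 5 ppages; refcounts: pp0:1 pp1:1 pp2:2 pp3:1 pp4:1
Op 4: write(P1, v1, 161). refcount(pp1)=1 -> write in place. 5 ppages; refcounts: pp0:1 pp1:1 pp2:2 pp3:1 pp4:1
Op 5: read(P0, v0) -> 102. No state change.
Op 6: read(P0, v0) -> 102. No state change.
Op 7: write(P1, v0, 121). refcount(pp0)=1 -> write in place. 5 ppages; refcounts: pp0:1 pp1:1 pp2:2 pp3:1 pp4:1
Op 8: write(P0, v1, 185). refcount(pp4)=1 -> write in place. 5 ppages; refcounts: pp0:1 pp1:1 pp2:2 pp3:1 pp4:1
Op 9: write(P0, v0, 174). refcount(pp3)=1 -> write in place. 5 ppages; refcounts: pp0:1 pp1:1 pp2:2 pp3:1 pp4:1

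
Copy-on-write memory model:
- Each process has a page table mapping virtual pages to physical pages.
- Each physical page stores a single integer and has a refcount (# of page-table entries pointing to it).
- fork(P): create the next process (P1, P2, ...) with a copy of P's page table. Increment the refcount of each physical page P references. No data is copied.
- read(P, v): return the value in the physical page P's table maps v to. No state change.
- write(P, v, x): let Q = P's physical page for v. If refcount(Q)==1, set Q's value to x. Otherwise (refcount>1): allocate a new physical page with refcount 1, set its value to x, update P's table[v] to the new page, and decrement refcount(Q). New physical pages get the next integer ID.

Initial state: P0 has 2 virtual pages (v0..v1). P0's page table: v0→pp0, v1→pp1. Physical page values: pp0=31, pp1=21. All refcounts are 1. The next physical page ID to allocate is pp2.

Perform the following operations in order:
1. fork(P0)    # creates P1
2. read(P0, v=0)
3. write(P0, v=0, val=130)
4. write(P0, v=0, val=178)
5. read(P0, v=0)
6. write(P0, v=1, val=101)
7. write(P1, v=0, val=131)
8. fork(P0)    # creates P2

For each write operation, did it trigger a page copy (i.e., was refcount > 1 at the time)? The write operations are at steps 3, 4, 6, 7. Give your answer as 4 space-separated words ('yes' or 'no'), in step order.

Op 1: fork(P0) -> P1. 2 ppages; refcounts: pp0:2 pp1:2
Op 2: read(P0, v0) -> 31. No state change.
Op 3: write(P0, v0, 130). refcount(pp0)=2>1 -> COPY to pp2. 3 ppages; refcounts: pp0:1 pp1:2 pp2:1
Op 4: write(P0, v0, 178). refcount(pp2)=1 -> write in place. 3 ppages; refcounts: pp0:1 pp1:2 pp2:1
Op 5: read(P0, v0) -> 178. No state change.
Op 6: write(P0, v1, 101). refcount(pp1)=2>1 -> COPY to pp3. 4 ppages; refcounts: pp0:1 pp1:1 pp2:1 pp3:1
Op 7: write(P1, v0, 131). refcount(pp0)=1 -> write in place. 4 ppages; refcounts: pp0:1 pp1:1 pp2:1 pp3:1
Op 8: fork(P0) -> P2. 4 ppages; refcounts: pp0:1 pp1:1 pp2:2 pp3:2

yes no yes no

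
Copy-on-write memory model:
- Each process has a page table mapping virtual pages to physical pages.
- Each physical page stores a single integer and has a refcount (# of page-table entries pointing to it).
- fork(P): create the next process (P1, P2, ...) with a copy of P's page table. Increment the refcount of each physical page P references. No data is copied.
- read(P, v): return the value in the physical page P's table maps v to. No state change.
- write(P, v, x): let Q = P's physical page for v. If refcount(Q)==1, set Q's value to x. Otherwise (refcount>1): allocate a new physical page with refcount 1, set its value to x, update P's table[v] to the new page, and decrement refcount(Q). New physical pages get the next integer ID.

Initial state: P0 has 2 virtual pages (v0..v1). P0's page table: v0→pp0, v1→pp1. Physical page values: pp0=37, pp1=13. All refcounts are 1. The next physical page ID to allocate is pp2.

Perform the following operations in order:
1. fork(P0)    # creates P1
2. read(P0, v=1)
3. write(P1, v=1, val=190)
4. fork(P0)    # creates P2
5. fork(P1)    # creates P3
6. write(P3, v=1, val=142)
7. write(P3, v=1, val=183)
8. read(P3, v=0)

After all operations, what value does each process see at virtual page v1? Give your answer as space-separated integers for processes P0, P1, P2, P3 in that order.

Op 1: fork(P0) -> P1. 2 ppages; refcounts: pp0:2 pp1:2
Op 2: read(P0, v1) -> 13. No state change.
Op 3: write(P1, v1, 190). refcount(pp1)=2>1 -> COPY to pp2. 3 ppages; refcounts: pp0:2 pp1:1 pp2:1
Op 4: fork(P0) -> P2. 3 ppages; refcounts: pp0:3 pp1:2 pp2:1
Op 5: fork(P1) -> P3. 3 ppages; refcounts: pp0:4 pp1:2 pp2:2
Op 6: write(P3, v1, 142). refcount(pp2)=2>1 -> COPY to pp3. 4 ppages; refcounts: pp0:4 pp1:2 pp2:1 pp3:1
Op 7: write(P3, v1, 183). refcount(pp3)=1 -> write in place. 4 ppages; refcounts: pp0:4 pp1:2 pp2:1 pp3:1
Op 8: read(P3, v0) -> 37. No state change.
P0: v1 -> pp1 = 13
P1: v1 -> pp2 = 190
P2: v1 -> pp1 = 13
P3: v1 -> pp3 = 183

Answer: 13 190 13 183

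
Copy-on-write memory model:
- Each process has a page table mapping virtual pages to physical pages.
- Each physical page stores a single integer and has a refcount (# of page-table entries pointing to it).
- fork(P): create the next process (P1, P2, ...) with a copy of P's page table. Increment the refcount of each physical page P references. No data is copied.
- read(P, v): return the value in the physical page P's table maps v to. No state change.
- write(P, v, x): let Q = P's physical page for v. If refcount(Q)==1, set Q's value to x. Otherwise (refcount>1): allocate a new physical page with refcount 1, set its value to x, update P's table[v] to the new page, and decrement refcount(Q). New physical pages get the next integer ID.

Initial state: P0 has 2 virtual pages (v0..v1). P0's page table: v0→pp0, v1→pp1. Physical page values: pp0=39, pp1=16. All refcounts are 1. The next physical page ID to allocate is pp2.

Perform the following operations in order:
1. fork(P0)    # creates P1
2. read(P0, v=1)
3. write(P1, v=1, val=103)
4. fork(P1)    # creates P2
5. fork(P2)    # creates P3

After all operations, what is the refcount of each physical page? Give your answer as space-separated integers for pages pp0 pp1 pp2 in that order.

Answer: 4 1 3

Derivation:
Op 1: fork(P0) -> P1. 2 ppages; refcounts: pp0:2 pp1:2
Op 2: read(P0, v1) -> 16. No state change.
Op 3: write(P1, v1, 103). refcount(pp1)=2>1 -> COPY to pp2. 3 ppages; refcounts: pp0:2 pp1:1 pp2:1
Op 4: fork(P1) -> P2. 3 ppages; refcounts: pp0:3 pp1:1 pp2:2
Op 5: fork(P2) -> P3. 3 ppages; refcounts: pp0:4 pp1:1 pp2:3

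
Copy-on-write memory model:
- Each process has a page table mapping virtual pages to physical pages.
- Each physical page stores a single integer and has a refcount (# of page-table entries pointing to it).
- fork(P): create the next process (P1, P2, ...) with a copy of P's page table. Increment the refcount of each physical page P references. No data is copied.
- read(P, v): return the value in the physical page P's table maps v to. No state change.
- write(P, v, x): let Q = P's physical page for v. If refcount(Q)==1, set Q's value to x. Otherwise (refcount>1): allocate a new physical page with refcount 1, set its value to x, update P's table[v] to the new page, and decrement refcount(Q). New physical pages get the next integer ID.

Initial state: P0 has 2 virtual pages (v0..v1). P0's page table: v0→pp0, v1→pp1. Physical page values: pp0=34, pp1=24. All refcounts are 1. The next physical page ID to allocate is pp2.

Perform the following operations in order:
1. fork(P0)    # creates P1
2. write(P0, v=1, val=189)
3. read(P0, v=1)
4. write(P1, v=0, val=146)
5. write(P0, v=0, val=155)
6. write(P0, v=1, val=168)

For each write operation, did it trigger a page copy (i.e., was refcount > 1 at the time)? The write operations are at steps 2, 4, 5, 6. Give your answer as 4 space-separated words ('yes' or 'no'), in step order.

Op 1: fork(P0) -> P1. 2 ppages; refcounts: pp0:2 pp1:2
Op 2: write(P0, v1, 189). refcount(pp1)=2>1 -> COPY to pp2. 3 ppages; refcounts: pp0:2 pp1:1 pp2:1
Op 3: read(P0, v1) -> 189. No state change.
Op 4: write(P1, v0, 146). refcount(pp0)=2>1 -> COPY to pp3. 4 ppages; refcounts: pp0:1 pp1:1 pp2:1 pp3:1
Op 5: write(P0, v0, 155). refcount(pp0)=1 -> write in place. 4 ppages; refcounts: pp0:1 pp1:1 pp2:1 pp3:1
Op 6: write(P0, v1, 168). refcount(pp2)=1 -> write in place. 4 ppages; refcounts: pp0:1 pp1:1 pp2:1 pp3:1

yes yes no no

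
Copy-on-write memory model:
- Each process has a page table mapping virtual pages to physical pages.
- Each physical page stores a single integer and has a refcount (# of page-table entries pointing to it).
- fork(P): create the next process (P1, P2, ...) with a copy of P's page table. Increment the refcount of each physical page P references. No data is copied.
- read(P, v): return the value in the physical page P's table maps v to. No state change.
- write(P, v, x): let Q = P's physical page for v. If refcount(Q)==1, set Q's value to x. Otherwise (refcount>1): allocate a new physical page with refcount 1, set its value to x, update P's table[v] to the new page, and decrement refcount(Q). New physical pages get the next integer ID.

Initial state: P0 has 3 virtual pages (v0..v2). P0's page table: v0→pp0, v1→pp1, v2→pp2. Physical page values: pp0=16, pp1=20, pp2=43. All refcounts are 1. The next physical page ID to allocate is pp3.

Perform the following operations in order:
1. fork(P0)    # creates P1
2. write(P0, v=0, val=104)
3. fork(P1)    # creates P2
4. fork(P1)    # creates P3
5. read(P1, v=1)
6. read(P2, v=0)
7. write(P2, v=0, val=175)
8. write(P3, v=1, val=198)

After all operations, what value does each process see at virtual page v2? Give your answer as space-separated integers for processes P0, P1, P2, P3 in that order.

Op 1: fork(P0) -> P1. 3 ppages; refcounts: pp0:2 pp1:2 pp2:2
Op 2: write(P0, v0, 104). refcount(pp0)=2>1 -> COPY to pp3. 4 ppages; refcounts: pp0:1 pp1:2 pp2:2 pp3:1
Op 3: fork(P1) -> P2. 4 ppages; refcounts: pp0:2 pp1:3 pp2:3 pp3:1
Op 4: fork(P1) -> P3. 4 ppages; refcounts: pp0:3 pp1:4 pp2:4 pp3:1
Op 5: read(P1, v1) -> 20. No state change.
Op 6: read(P2, v0) -> 16. No state change.
Op 7: write(P2, v0, 175). refcount(pp0)=3>1 -> COPY to pp4. 5 ppages; refcounts: pp0:2 pp1:4 pp2:4 pp3:1 pp4:1
Op 8: write(P3, v1, 198). refcount(pp1)=4>1 -> COPY to pp5. 6 ppages; refcounts: pp0:2 pp1:3 pp2:4 pp3:1 pp4:1 pp5:1
P0: v2 -> pp2 = 43
P1: v2 -> pp2 = 43
P2: v2 -> pp2 = 43
P3: v2 -> pp2 = 43

Answer: 43 43 43 43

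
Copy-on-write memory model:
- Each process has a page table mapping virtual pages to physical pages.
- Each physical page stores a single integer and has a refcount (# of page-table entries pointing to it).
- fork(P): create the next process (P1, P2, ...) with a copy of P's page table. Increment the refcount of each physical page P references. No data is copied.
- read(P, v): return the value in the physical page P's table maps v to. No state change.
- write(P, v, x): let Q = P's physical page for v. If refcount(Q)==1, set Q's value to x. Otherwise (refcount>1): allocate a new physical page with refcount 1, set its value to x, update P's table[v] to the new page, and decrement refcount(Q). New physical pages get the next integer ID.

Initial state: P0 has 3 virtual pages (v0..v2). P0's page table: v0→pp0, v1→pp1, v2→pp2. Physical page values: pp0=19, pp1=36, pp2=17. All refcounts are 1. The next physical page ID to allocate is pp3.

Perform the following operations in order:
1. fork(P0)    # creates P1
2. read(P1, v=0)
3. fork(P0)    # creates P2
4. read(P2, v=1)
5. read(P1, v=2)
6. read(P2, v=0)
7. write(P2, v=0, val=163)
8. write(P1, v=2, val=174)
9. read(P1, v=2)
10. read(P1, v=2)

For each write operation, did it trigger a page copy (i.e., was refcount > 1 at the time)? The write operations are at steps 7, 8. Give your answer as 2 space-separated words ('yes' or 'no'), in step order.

Op 1: fork(P0) -> P1. 3 ppages; refcounts: pp0:2 pp1:2 pp2:2
Op 2: read(P1, v0) -> 19. No state change.
Op 3: fork(P0) -> P2. 3 ppages; refcounts: pp0:3 pp1:3 pp2:3
Op 4: read(P2, v1) -> 36. No state change.
Op 5: read(P1, v2) -> 17. No state change.
Op 6: read(P2, v0) -> 19. No state change.
Op 7: write(P2, v0, 163). refcount(pp0)=3>1 -> COPY to pp3. 4 ppages; refcounts: pp0:2 pp1:3 pp2:3 pp3:1
Op 8: write(P1, v2, 174). refcount(pp2)=3>1 -> COPY to pp4. 5 ppages; refcounts: pp0:2 pp1:3 pp2:2 pp3:1 pp4:1
Op 9: read(P1, v2) -> 174. No state change.
Op 10: read(P1, v2) -> 174. No state change.

yes yes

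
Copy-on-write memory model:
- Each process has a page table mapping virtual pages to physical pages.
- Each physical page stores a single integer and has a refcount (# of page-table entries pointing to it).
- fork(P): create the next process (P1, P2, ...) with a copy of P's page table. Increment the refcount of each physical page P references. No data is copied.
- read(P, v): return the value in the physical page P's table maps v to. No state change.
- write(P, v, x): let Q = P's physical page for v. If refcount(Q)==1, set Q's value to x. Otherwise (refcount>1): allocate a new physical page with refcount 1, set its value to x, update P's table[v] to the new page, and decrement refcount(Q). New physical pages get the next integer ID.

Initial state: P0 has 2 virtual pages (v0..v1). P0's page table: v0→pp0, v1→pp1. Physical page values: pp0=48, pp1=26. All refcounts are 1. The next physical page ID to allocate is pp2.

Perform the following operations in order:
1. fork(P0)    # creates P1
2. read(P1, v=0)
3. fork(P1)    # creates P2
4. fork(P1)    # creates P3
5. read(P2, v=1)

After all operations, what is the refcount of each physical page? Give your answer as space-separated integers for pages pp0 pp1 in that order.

Op 1: fork(P0) -> P1. 2 ppages; refcounts: pp0:2 pp1:2
Op 2: read(P1, v0) -> 48. No state change.
Op 3: fork(P1) -> P2. 2 ppages; refcounts: pp0:3 pp1:3
Op 4: fork(P1) -> P3. 2 ppages; refcounts: pp0:4 pp1:4
Op 5: read(P2, v1) -> 26. No state change.

Answer: 4 4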